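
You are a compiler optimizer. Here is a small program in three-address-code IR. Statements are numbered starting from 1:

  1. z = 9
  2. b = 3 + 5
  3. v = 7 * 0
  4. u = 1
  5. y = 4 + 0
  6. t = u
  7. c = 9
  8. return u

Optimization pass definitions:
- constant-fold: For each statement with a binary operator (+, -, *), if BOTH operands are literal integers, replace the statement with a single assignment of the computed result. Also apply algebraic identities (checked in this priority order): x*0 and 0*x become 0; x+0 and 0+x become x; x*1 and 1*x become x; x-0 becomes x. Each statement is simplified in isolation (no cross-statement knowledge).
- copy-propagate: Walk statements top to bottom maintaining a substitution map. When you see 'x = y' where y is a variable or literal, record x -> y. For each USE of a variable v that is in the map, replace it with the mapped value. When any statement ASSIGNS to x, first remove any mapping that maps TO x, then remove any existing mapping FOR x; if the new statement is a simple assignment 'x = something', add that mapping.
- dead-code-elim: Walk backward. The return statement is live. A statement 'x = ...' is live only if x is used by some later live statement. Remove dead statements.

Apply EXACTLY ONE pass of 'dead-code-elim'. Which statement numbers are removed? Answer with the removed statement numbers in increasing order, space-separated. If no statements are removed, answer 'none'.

Backward liveness scan:
Stmt 1 'z = 9': DEAD (z not in live set [])
Stmt 2 'b = 3 + 5': DEAD (b not in live set [])
Stmt 3 'v = 7 * 0': DEAD (v not in live set [])
Stmt 4 'u = 1': KEEP (u is live); live-in = []
Stmt 5 'y = 4 + 0': DEAD (y not in live set ['u'])
Stmt 6 't = u': DEAD (t not in live set ['u'])
Stmt 7 'c = 9': DEAD (c not in live set ['u'])
Stmt 8 'return u': KEEP (return); live-in = ['u']
Removed statement numbers: [1, 2, 3, 5, 6, 7]
Surviving IR:
  u = 1
  return u

Answer: 1 2 3 5 6 7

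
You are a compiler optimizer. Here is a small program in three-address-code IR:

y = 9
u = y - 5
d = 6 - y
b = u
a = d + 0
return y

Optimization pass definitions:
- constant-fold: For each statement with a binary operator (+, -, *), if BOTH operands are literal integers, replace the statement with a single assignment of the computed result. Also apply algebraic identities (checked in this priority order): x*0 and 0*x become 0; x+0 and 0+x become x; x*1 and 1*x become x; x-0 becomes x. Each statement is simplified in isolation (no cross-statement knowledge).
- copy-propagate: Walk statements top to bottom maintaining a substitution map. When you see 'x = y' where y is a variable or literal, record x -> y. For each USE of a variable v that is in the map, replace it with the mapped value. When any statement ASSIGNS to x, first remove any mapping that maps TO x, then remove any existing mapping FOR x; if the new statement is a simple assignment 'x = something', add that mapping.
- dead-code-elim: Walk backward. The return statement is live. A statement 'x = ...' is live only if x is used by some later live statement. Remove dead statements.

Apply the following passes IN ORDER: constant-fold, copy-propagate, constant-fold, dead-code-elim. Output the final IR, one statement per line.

Initial IR:
  y = 9
  u = y - 5
  d = 6 - y
  b = u
  a = d + 0
  return y
After constant-fold (6 stmts):
  y = 9
  u = y - 5
  d = 6 - y
  b = u
  a = d
  return y
After copy-propagate (6 stmts):
  y = 9
  u = 9 - 5
  d = 6 - 9
  b = u
  a = d
  return 9
After constant-fold (6 stmts):
  y = 9
  u = 4
  d = -3
  b = u
  a = d
  return 9
After dead-code-elim (1 stmts):
  return 9

Answer: return 9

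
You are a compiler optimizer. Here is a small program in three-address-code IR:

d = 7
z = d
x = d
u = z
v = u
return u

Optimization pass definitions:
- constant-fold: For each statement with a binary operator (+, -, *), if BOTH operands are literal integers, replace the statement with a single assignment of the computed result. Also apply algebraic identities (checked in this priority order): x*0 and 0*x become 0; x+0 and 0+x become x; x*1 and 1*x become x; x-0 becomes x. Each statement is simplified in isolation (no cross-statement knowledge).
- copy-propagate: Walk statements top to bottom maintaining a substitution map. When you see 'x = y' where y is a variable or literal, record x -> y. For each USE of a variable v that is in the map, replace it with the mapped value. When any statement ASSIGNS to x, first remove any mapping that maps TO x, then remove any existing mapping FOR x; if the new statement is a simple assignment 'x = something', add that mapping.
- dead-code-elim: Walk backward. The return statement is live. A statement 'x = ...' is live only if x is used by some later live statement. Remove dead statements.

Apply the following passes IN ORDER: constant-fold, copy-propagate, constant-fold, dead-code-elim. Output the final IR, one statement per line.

Answer: return 7

Derivation:
Initial IR:
  d = 7
  z = d
  x = d
  u = z
  v = u
  return u
After constant-fold (6 stmts):
  d = 7
  z = d
  x = d
  u = z
  v = u
  return u
After copy-propagate (6 stmts):
  d = 7
  z = 7
  x = 7
  u = 7
  v = 7
  return 7
After constant-fold (6 stmts):
  d = 7
  z = 7
  x = 7
  u = 7
  v = 7
  return 7
After dead-code-elim (1 stmts):
  return 7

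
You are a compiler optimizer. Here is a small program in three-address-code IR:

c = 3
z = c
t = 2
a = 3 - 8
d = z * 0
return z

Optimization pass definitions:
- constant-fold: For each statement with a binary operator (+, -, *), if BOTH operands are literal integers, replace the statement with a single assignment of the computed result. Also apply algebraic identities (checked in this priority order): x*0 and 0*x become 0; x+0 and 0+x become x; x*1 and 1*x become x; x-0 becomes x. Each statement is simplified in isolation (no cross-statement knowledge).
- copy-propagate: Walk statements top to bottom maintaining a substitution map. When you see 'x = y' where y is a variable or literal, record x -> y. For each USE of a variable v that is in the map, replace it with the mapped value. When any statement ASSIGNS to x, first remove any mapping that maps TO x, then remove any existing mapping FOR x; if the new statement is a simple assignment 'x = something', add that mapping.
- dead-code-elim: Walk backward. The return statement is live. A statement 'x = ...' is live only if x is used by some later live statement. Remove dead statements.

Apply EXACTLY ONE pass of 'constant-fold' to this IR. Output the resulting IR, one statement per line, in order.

Applying constant-fold statement-by-statement:
  [1] c = 3  (unchanged)
  [2] z = c  (unchanged)
  [3] t = 2  (unchanged)
  [4] a = 3 - 8  -> a = -5
  [5] d = z * 0  -> d = 0
  [6] return z  (unchanged)
Result (6 stmts):
  c = 3
  z = c
  t = 2
  a = -5
  d = 0
  return z

Answer: c = 3
z = c
t = 2
a = -5
d = 0
return z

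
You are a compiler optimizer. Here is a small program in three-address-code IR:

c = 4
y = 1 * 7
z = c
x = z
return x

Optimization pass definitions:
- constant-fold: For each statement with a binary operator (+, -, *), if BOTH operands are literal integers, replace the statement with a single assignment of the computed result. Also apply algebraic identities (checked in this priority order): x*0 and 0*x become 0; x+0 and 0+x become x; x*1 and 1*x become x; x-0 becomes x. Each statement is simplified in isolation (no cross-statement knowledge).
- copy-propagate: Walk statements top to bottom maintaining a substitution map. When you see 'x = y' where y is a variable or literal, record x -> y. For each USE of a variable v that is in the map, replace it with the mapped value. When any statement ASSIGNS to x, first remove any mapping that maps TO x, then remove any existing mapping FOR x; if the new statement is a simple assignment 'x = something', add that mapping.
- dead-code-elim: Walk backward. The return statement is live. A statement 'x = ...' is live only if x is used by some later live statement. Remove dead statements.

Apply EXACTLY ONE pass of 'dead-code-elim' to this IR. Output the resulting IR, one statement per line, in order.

Answer: c = 4
z = c
x = z
return x

Derivation:
Applying dead-code-elim statement-by-statement:
  [5] return x  -> KEEP (return); live=['x']
  [4] x = z  -> KEEP; live=['z']
  [3] z = c  -> KEEP; live=['c']
  [2] y = 1 * 7  -> DEAD (y not live)
  [1] c = 4  -> KEEP; live=[]
Result (4 stmts):
  c = 4
  z = c
  x = z
  return x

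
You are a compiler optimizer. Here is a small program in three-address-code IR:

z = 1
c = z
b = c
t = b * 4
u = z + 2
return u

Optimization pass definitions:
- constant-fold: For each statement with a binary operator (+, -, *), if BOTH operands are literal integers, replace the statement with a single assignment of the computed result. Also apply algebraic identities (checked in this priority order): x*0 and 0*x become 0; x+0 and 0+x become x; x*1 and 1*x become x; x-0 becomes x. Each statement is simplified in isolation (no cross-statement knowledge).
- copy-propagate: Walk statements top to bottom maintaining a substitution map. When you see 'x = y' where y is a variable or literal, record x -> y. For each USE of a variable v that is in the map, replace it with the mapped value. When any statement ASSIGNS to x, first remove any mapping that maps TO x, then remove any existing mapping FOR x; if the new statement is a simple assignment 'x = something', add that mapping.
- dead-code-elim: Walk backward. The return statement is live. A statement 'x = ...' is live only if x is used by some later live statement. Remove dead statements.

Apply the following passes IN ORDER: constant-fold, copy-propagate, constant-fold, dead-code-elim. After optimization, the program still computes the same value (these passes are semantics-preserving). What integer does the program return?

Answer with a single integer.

Answer: 3

Derivation:
Initial IR:
  z = 1
  c = z
  b = c
  t = b * 4
  u = z + 2
  return u
After constant-fold (6 stmts):
  z = 1
  c = z
  b = c
  t = b * 4
  u = z + 2
  return u
After copy-propagate (6 stmts):
  z = 1
  c = 1
  b = 1
  t = 1 * 4
  u = 1 + 2
  return u
After constant-fold (6 stmts):
  z = 1
  c = 1
  b = 1
  t = 4
  u = 3
  return u
After dead-code-elim (2 stmts):
  u = 3
  return u
Evaluate:
  z = 1  =>  z = 1
  c = z  =>  c = 1
  b = c  =>  b = 1
  t = b * 4  =>  t = 4
  u = z + 2  =>  u = 3
  return u = 3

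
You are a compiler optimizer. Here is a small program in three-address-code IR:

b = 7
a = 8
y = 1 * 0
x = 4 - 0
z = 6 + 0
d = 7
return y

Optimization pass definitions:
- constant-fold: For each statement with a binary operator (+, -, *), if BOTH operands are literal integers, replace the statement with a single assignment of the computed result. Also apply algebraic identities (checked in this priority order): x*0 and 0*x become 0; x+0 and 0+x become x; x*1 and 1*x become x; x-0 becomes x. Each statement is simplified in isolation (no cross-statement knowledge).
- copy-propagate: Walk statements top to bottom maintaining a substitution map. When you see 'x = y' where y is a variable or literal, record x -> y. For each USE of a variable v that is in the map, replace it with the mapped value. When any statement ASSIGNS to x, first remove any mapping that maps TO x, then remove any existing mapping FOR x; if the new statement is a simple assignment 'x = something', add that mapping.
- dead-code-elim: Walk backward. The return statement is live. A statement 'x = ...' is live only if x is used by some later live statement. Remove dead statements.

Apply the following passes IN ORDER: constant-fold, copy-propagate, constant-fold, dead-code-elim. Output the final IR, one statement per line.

Answer: return 0

Derivation:
Initial IR:
  b = 7
  a = 8
  y = 1 * 0
  x = 4 - 0
  z = 6 + 0
  d = 7
  return y
After constant-fold (7 stmts):
  b = 7
  a = 8
  y = 0
  x = 4
  z = 6
  d = 7
  return y
After copy-propagate (7 stmts):
  b = 7
  a = 8
  y = 0
  x = 4
  z = 6
  d = 7
  return 0
After constant-fold (7 stmts):
  b = 7
  a = 8
  y = 0
  x = 4
  z = 6
  d = 7
  return 0
After dead-code-elim (1 stmts):
  return 0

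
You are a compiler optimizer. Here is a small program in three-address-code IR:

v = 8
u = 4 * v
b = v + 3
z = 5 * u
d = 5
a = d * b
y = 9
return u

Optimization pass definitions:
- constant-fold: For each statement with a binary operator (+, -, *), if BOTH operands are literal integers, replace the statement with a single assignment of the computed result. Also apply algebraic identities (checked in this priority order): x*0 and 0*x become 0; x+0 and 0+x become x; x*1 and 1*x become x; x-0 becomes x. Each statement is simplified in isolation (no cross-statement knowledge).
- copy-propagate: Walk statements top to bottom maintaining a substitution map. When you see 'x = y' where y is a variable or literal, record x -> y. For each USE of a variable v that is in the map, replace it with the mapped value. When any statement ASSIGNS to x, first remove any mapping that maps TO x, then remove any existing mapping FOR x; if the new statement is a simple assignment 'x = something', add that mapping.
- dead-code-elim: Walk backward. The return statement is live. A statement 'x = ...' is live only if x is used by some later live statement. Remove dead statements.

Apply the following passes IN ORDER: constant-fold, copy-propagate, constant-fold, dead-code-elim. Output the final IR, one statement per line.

Answer: u = 32
return u

Derivation:
Initial IR:
  v = 8
  u = 4 * v
  b = v + 3
  z = 5 * u
  d = 5
  a = d * b
  y = 9
  return u
After constant-fold (8 stmts):
  v = 8
  u = 4 * v
  b = v + 3
  z = 5 * u
  d = 5
  a = d * b
  y = 9
  return u
After copy-propagate (8 stmts):
  v = 8
  u = 4 * 8
  b = 8 + 3
  z = 5 * u
  d = 5
  a = 5 * b
  y = 9
  return u
After constant-fold (8 stmts):
  v = 8
  u = 32
  b = 11
  z = 5 * u
  d = 5
  a = 5 * b
  y = 9
  return u
After dead-code-elim (2 stmts):
  u = 32
  return u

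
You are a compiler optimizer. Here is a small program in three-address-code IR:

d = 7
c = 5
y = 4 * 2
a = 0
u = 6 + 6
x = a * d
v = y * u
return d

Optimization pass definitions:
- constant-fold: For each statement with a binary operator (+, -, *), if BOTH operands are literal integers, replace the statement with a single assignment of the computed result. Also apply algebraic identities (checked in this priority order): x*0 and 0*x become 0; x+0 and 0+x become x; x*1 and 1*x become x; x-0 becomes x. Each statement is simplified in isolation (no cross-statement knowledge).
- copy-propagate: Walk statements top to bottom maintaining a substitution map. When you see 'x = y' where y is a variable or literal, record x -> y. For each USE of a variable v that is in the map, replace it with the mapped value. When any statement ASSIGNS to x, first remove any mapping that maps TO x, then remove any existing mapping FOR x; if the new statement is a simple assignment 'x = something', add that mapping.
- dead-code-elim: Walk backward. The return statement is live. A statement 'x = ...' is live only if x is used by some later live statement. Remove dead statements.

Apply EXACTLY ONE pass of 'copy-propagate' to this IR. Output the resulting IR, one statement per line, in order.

Answer: d = 7
c = 5
y = 4 * 2
a = 0
u = 6 + 6
x = 0 * 7
v = y * u
return 7

Derivation:
Applying copy-propagate statement-by-statement:
  [1] d = 7  (unchanged)
  [2] c = 5  (unchanged)
  [3] y = 4 * 2  (unchanged)
  [4] a = 0  (unchanged)
  [5] u = 6 + 6  (unchanged)
  [6] x = a * d  -> x = 0 * 7
  [7] v = y * u  (unchanged)
  [8] return d  -> return 7
Result (8 stmts):
  d = 7
  c = 5
  y = 4 * 2
  a = 0
  u = 6 + 6
  x = 0 * 7
  v = y * u
  return 7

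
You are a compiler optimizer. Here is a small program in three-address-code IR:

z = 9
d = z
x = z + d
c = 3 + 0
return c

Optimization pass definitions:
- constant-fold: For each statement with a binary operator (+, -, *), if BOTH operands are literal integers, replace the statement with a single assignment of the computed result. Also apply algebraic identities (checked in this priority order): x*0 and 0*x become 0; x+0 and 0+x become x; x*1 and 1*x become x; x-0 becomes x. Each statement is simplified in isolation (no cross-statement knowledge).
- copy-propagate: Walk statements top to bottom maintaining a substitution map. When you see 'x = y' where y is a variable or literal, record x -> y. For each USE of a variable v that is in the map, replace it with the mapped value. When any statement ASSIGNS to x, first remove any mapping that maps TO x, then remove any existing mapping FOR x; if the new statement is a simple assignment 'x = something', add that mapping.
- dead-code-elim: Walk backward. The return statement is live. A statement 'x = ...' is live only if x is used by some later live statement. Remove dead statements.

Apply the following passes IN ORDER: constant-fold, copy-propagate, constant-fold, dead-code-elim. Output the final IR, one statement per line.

Answer: return 3

Derivation:
Initial IR:
  z = 9
  d = z
  x = z + d
  c = 3 + 0
  return c
After constant-fold (5 stmts):
  z = 9
  d = z
  x = z + d
  c = 3
  return c
After copy-propagate (5 stmts):
  z = 9
  d = 9
  x = 9 + 9
  c = 3
  return 3
After constant-fold (5 stmts):
  z = 9
  d = 9
  x = 18
  c = 3
  return 3
After dead-code-elim (1 stmts):
  return 3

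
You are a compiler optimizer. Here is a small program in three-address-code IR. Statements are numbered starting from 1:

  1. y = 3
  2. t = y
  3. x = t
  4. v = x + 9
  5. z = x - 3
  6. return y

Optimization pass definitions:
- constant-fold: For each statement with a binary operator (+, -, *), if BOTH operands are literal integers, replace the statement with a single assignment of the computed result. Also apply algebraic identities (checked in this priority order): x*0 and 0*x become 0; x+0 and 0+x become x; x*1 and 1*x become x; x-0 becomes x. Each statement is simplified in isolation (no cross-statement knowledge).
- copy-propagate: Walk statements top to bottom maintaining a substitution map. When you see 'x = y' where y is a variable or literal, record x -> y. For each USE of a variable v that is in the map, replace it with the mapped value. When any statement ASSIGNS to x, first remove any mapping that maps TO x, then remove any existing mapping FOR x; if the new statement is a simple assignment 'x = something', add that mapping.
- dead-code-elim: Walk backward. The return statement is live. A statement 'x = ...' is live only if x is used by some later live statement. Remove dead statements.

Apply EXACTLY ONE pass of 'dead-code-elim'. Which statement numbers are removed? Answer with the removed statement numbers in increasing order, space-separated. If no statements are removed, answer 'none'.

Backward liveness scan:
Stmt 1 'y = 3': KEEP (y is live); live-in = []
Stmt 2 't = y': DEAD (t not in live set ['y'])
Stmt 3 'x = t': DEAD (x not in live set ['y'])
Stmt 4 'v = x + 9': DEAD (v not in live set ['y'])
Stmt 5 'z = x - 3': DEAD (z not in live set ['y'])
Stmt 6 'return y': KEEP (return); live-in = ['y']
Removed statement numbers: [2, 3, 4, 5]
Surviving IR:
  y = 3
  return y

Answer: 2 3 4 5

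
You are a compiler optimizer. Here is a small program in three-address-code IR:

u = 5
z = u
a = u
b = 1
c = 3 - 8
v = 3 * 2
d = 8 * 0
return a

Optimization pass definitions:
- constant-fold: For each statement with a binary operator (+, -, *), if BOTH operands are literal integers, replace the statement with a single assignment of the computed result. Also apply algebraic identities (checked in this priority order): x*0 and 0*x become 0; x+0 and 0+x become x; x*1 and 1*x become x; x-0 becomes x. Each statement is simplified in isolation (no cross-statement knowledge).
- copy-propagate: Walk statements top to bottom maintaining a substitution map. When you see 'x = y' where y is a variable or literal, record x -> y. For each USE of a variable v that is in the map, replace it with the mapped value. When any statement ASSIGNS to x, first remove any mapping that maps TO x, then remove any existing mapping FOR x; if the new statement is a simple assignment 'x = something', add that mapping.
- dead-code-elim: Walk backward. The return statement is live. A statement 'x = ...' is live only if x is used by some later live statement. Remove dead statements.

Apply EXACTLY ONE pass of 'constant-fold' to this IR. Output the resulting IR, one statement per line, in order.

Answer: u = 5
z = u
a = u
b = 1
c = -5
v = 6
d = 0
return a

Derivation:
Applying constant-fold statement-by-statement:
  [1] u = 5  (unchanged)
  [2] z = u  (unchanged)
  [3] a = u  (unchanged)
  [4] b = 1  (unchanged)
  [5] c = 3 - 8  -> c = -5
  [6] v = 3 * 2  -> v = 6
  [7] d = 8 * 0  -> d = 0
  [8] return a  (unchanged)
Result (8 stmts):
  u = 5
  z = u
  a = u
  b = 1
  c = -5
  v = 6
  d = 0
  return a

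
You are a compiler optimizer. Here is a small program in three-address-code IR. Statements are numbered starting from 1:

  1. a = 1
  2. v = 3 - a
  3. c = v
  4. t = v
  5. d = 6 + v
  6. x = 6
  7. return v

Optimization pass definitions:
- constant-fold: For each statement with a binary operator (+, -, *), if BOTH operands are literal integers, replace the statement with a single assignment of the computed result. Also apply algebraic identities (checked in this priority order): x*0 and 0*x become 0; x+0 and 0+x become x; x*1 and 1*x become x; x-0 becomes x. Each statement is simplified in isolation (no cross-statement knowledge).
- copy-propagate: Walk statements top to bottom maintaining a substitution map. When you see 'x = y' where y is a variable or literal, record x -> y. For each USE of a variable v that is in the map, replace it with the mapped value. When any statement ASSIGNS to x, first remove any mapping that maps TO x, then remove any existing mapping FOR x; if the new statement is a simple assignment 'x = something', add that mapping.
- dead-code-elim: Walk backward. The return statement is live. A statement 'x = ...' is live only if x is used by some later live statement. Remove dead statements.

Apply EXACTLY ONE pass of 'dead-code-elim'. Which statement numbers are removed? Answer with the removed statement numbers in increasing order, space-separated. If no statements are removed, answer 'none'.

Answer: 3 4 5 6

Derivation:
Backward liveness scan:
Stmt 1 'a = 1': KEEP (a is live); live-in = []
Stmt 2 'v = 3 - a': KEEP (v is live); live-in = ['a']
Stmt 3 'c = v': DEAD (c not in live set ['v'])
Stmt 4 't = v': DEAD (t not in live set ['v'])
Stmt 5 'd = 6 + v': DEAD (d not in live set ['v'])
Stmt 6 'x = 6': DEAD (x not in live set ['v'])
Stmt 7 'return v': KEEP (return); live-in = ['v']
Removed statement numbers: [3, 4, 5, 6]
Surviving IR:
  a = 1
  v = 3 - a
  return v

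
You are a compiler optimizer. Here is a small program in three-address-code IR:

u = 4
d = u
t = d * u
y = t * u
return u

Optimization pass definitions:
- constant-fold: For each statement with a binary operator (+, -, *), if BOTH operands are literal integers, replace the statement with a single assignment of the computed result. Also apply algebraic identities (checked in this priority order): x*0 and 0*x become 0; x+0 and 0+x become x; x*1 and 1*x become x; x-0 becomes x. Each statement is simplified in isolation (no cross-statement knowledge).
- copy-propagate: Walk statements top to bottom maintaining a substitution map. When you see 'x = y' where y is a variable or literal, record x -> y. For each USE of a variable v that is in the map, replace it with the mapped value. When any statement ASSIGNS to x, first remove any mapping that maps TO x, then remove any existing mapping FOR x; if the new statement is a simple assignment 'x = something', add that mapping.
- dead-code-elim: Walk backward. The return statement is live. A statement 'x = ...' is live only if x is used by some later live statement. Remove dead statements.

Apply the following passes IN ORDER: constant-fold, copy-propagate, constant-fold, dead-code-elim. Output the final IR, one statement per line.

Initial IR:
  u = 4
  d = u
  t = d * u
  y = t * u
  return u
After constant-fold (5 stmts):
  u = 4
  d = u
  t = d * u
  y = t * u
  return u
After copy-propagate (5 stmts):
  u = 4
  d = 4
  t = 4 * 4
  y = t * 4
  return 4
After constant-fold (5 stmts):
  u = 4
  d = 4
  t = 16
  y = t * 4
  return 4
After dead-code-elim (1 stmts):
  return 4

Answer: return 4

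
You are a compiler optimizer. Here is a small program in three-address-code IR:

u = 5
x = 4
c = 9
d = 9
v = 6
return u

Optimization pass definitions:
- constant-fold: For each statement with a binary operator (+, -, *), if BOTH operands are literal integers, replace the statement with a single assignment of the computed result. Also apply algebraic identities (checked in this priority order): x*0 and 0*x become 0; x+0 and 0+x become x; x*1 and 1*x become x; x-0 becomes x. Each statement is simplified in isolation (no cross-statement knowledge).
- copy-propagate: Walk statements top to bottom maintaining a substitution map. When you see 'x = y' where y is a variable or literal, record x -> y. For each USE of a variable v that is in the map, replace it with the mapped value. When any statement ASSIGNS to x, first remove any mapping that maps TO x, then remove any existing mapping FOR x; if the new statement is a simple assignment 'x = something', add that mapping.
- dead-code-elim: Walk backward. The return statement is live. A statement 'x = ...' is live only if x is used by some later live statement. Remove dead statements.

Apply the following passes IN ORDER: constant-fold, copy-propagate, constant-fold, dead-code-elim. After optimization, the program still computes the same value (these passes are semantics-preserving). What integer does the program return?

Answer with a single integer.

Answer: 5

Derivation:
Initial IR:
  u = 5
  x = 4
  c = 9
  d = 9
  v = 6
  return u
After constant-fold (6 stmts):
  u = 5
  x = 4
  c = 9
  d = 9
  v = 6
  return u
After copy-propagate (6 stmts):
  u = 5
  x = 4
  c = 9
  d = 9
  v = 6
  return 5
After constant-fold (6 stmts):
  u = 5
  x = 4
  c = 9
  d = 9
  v = 6
  return 5
After dead-code-elim (1 stmts):
  return 5
Evaluate:
  u = 5  =>  u = 5
  x = 4  =>  x = 4
  c = 9  =>  c = 9
  d = 9  =>  d = 9
  v = 6  =>  v = 6
  return u = 5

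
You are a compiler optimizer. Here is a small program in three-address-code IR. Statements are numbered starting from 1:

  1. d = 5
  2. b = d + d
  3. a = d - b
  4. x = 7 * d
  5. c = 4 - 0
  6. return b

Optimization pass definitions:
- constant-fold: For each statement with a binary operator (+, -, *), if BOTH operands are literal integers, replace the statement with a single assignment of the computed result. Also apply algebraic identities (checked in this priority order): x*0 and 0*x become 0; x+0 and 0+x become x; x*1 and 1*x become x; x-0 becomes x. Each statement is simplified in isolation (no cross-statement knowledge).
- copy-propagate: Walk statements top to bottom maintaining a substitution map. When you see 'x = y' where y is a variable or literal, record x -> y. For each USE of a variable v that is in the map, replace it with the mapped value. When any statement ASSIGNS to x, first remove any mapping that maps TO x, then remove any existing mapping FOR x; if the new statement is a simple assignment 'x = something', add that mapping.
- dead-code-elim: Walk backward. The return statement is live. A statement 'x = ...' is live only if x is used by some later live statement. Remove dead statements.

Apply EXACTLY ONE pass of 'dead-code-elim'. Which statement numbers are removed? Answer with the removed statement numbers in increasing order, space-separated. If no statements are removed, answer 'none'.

Answer: 3 4 5

Derivation:
Backward liveness scan:
Stmt 1 'd = 5': KEEP (d is live); live-in = []
Stmt 2 'b = d + d': KEEP (b is live); live-in = ['d']
Stmt 3 'a = d - b': DEAD (a not in live set ['b'])
Stmt 4 'x = 7 * d': DEAD (x not in live set ['b'])
Stmt 5 'c = 4 - 0': DEAD (c not in live set ['b'])
Stmt 6 'return b': KEEP (return); live-in = ['b']
Removed statement numbers: [3, 4, 5]
Surviving IR:
  d = 5
  b = d + d
  return b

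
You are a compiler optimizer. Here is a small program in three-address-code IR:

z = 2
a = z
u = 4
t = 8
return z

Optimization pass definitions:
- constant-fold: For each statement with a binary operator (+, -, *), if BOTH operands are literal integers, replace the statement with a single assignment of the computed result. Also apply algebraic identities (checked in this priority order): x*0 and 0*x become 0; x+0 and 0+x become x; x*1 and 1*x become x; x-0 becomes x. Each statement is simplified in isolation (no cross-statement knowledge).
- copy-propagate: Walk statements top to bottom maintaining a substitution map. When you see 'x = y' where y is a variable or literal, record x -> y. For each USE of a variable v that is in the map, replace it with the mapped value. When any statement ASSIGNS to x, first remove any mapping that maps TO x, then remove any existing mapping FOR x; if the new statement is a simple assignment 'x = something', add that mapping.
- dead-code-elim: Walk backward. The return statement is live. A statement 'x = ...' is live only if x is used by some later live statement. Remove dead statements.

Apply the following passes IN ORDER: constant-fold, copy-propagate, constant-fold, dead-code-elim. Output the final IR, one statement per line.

Initial IR:
  z = 2
  a = z
  u = 4
  t = 8
  return z
After constant-fold (5 stmts):
  z = 2
  a = z
  u = 4
  t = 8
  return z
After copy-propagate (5 stmts):
  z = 2
  a = 2
  u = 4
  t = 8
  return 2
After constant-fold (5 stmts):
  z = 2
  a = 2
  u = 4
  t = 8
  return 2
After dead-code-elim (1 stmts):
  return 2

Answer: return 2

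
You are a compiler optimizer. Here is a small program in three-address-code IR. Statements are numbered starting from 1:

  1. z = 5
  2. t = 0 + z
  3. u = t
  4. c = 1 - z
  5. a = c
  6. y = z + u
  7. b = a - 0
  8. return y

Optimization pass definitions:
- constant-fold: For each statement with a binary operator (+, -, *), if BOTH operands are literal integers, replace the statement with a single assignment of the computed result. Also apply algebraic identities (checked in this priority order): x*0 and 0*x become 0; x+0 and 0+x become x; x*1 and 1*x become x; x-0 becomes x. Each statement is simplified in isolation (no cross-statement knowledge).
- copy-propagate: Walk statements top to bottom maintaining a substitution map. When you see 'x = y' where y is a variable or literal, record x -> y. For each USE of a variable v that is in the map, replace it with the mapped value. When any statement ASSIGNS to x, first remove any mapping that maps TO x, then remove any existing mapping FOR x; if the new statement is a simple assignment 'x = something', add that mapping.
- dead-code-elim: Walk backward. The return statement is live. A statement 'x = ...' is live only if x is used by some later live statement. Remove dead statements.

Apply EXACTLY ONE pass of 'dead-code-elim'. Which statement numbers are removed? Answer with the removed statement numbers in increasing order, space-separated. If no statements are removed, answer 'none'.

Answer: 4 5 7

Derivation:
Backward liveness scan:
Stmt 1 'z = 5': KEEP (z is live); live-in = []
Stmt 2 't = 0 + z': KEEP (t is live); live-in = ['z']
Stmt 3 'u = t': KEEP (u is live); live-in = ['t', 'z']
Stmt 4 'c = 1 - z': DEAD (c not in live set ['u', 'z'])
Stmt 5 'a = c': DEAD (a not in live set ['u', 'z'])
Stmt 6 'y = z + u': KEEP (y is live); live-in = ['u', 'z']
Stmt 7 'b = a - 0': DEAD (b not in live set ['y'])
Stmt 8 'return y': KEEP (return); live-in = ['y']
Removed statement numbers: [4, 5, 7]
Surviving IR:
  z = 5
  t = 0 + z
  u = t
  y = z + u
  return y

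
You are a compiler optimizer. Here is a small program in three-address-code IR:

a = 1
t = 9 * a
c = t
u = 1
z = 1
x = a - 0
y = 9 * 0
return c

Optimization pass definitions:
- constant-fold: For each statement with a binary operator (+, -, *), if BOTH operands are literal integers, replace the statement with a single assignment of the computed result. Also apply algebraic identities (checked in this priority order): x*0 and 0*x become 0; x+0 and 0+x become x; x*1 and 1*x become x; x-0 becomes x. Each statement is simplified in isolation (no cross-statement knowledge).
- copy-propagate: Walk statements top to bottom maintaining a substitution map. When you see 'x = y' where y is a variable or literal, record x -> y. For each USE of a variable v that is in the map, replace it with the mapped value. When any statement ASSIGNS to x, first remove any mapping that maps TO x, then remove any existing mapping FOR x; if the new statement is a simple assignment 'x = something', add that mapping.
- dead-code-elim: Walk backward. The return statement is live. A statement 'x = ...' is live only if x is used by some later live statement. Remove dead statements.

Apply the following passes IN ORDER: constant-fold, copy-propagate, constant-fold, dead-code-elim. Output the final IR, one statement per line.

Answer: t = 9
return t

Derivation:
Initial IR:
  a = 1
  t = 9 * a
  c = t
  u = 1
  z = 1
  x = a - 0
  y = 9 * 0
  return c
After constant-fold (8 stmts):
  a = 1
  t = 9 * a
  c = t
  u = 1
  z = 1
  x = a
  y = 0
  return c
After copy-propagate (8 stmts):
  a = 1
  t = 9 * 1
  c = t
  u = 1
  z = 1
  x = 1
  y = 0
  return t
After constant-fold (8 stmts):
  a = 1
  t = 9
  c = t
  u = 1
  z = 1
  x = 1
  y = 0
  return t
After dead-code-elim (2 stmts):
  t = 9
  return t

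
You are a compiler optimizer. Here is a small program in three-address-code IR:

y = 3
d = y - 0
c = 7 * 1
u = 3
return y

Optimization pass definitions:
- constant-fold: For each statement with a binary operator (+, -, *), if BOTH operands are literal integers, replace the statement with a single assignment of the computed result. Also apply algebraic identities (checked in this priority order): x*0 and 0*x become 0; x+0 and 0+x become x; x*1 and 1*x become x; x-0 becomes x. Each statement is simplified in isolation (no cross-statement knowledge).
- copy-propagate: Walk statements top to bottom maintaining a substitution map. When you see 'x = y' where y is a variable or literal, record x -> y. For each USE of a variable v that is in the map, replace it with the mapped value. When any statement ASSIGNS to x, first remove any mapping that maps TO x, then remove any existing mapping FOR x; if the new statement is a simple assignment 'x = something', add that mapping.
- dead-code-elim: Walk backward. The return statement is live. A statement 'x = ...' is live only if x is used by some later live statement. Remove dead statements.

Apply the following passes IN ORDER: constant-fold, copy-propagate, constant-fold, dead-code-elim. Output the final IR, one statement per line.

Initial IR:
  y = 3
  d = y - 0
  c = 7 * 1
  u = 3
  return y
After constant-fold (5 stmts):
  y = 3
  d = y
  c = 7
  u = 3
  return y
After copy-propagate (5 stmts):
  y = 3
  d = 3
  c = 7
  u = 3
  return 3
After constant-fold (5 stmts):
  y = 3
  d = 3
  c = 7
  u = 3
  return 3
After dead-code-elim (1 stmts):
  return 3

Answer: return 3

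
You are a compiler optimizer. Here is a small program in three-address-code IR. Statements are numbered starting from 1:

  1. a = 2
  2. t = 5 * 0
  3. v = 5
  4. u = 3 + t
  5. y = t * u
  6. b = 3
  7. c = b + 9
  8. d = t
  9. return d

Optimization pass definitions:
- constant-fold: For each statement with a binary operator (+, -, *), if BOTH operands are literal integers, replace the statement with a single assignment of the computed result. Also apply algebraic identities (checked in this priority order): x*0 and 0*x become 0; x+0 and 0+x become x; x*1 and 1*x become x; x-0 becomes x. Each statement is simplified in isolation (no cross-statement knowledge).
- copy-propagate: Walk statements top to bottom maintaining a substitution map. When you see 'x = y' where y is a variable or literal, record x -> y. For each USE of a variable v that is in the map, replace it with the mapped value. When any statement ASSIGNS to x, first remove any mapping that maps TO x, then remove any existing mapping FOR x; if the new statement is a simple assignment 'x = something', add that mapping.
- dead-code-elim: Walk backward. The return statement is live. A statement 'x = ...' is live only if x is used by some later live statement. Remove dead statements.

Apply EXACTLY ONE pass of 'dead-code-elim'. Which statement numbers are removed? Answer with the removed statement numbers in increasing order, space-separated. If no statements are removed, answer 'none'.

Backward liveness scan:
Stmt 1 'a = 2': DEAD (a not in live set [])
Stmt 2 't = 5 * 0': KEEP (t is live); live-in = []
Stmt 3 'v = 5': DEAD (v not in live set ['t'])
Stmt 4 'u = 3 + t': DEAD (u not in live set ['t'])
Stmt 5 'y = t * u': DEAD (y not in live set ['t'])
Stmt 6 'b = 3': DEAD (b not in live set ['t'])
Stmt 7 'c = b + 9': DEAD (c not in live set ['t'])
Stmt 8 'd = t': KEEP (d is live); live-in = ['t']
Stmt 9 'return d': KEEP (return); live-in = ['d']
Removed statement numbers: [1, 3, 4, 5, 6, 7]
Surviving IR:
  t = 5 * 0
  d = t
  return d

Answer: 1 3 4 5 6 7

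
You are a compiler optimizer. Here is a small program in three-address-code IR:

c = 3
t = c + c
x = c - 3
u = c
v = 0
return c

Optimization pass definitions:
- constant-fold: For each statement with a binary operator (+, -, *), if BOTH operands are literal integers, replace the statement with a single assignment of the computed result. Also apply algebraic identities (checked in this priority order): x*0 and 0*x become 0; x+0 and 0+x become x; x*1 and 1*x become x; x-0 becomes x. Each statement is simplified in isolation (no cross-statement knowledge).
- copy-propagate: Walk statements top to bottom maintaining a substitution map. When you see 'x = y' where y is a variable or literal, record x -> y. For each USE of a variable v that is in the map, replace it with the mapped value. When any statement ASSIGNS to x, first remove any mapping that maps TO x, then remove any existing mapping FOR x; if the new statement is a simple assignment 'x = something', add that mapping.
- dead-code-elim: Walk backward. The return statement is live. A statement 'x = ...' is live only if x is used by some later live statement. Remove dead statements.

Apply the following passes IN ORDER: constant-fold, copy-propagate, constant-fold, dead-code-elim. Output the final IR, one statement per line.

Initial IR:
  c = 3
  t = c + c
  x = c - 3
  u = c
  v = 0
  return c
After constant-fold (6 stmts):
  c = 3
  t = c + c
  x = c - 3
  u = c
  v = 0
  return c
After copy-propagate (6 stmts):
  c = 3
  t = 3 + 3
  x = 3 - 3
  u = 3
  v = 0
  return 3
After constant-fold (6 stmts):
  c = 3
  t = 6
  x = 0
  u = 3
  v = 0
  return 3
After dead-code-elim (1 stmts):
  return 3

Answer: return 3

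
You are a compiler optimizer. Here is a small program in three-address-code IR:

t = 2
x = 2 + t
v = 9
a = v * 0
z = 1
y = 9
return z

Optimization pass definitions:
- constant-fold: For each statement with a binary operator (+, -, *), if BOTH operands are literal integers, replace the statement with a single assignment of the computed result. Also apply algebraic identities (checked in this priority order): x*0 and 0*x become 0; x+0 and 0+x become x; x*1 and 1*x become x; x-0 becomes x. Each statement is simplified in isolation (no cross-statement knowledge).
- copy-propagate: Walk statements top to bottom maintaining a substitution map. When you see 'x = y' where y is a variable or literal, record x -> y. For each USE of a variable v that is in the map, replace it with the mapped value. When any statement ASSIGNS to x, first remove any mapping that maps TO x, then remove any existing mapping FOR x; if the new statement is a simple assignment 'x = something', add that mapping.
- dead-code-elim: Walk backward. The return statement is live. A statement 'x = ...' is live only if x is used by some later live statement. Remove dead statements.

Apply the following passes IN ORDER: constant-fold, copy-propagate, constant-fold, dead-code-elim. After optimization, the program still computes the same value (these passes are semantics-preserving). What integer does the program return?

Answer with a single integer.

Initial IR:
  t = 2
  x = 2 + t
  v = 9
  a = v * 0
  z = 1
  y = 9
  return z
After constant-fold (7 stmts):
  t = 2
  x = 2 + t
  v = 9
  a = 0
  z = 1
  y = 9
  return z
After copy-propagate (7 stmts):
  t = 2
  x = 2 + 2
  v = 9
  a = 0
  z = 1
  y = 9
  return 1
After constant-fold (7 stmts):
  t = 2
  x = 4
  v = 9
  a = 0
  z = 1
  y = 9
  return 1
After dead-code-elim (1 stmts):
  return 1
Evaluate:
  t = 2  =>  t = 2
  x = 2 + t  =>  x = 4
  v = 9  =>  v = 9
  a = v * 0  =>  a = 0
  z = 1  =>  z = 1
  y = 9  =>  y = 9
  return z = 1

Answer: 1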